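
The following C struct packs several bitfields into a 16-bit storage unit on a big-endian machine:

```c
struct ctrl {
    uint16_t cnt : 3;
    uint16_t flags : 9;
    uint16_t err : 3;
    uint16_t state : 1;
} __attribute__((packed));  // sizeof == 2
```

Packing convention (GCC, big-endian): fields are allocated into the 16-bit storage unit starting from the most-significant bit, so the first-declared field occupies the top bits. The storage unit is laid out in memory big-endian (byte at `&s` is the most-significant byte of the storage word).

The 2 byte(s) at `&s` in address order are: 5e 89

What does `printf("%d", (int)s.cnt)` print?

[0]=0x5e [1]=0x89 (big-endian) → word 0x5e89
cnt [13+:3] = (word>>13) & 0x7 = 2  ←
flags [4+:9] = (word>>4) & 0x1ff = 488
err [1+:3] = (word>>1) & 0x7 = 4
state [0+:1] = (word>>0) & 0x1 = 1

2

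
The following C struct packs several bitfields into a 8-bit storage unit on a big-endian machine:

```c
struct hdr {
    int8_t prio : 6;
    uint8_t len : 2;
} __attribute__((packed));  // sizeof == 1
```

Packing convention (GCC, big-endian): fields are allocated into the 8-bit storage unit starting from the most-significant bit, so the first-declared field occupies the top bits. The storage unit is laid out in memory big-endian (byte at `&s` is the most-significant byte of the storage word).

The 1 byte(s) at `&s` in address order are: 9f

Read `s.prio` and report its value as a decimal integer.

[0]=0x9f (big-endian) → word 0x9f
prio:6 @ bit 2 → (0x9f>>2)&0x3f = 0x27  ←
len:2 @ bit 0 → (0x9f>>0)&0x3 = 0x3
prio signed 6b, MSB=1: 39 - 64 = -25

-25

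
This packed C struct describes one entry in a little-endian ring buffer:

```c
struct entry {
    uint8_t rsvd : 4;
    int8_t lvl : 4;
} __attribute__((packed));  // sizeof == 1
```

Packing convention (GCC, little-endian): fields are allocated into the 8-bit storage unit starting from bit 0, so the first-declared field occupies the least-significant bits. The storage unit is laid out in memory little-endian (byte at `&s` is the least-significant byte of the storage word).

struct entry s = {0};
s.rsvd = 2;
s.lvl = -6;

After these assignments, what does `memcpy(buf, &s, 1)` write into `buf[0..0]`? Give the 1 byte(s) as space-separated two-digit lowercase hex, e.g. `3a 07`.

[0+:4] rsvd=2 & 0xf = 0x2; word=0x02
[4+:4] lvl=-6 & 0xf = 0xa; word=0xa2
word = 0xa2 → little-endian bytes:
  [0]=0xa2

a2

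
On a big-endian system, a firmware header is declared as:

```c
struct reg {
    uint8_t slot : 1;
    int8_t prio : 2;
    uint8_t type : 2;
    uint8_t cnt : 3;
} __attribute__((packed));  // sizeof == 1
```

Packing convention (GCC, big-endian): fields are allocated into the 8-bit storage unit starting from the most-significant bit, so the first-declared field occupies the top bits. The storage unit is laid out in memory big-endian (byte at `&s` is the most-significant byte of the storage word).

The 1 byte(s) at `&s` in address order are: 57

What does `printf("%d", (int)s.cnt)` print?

7

[0]=0x57 (big-endian) → word 0x57
slot:1 @ bit 7 → (0x57>>7)&0x1 = 0x0
prio:2 @ bit 5 → (0x57>>5)&0x3 = 0x2
type:2 @ bit 3 → (0x57>>3)&0x3 = 0x2
cnt:3 @ bit 0 → (0x57>>0)&0x7 = 0x7  ←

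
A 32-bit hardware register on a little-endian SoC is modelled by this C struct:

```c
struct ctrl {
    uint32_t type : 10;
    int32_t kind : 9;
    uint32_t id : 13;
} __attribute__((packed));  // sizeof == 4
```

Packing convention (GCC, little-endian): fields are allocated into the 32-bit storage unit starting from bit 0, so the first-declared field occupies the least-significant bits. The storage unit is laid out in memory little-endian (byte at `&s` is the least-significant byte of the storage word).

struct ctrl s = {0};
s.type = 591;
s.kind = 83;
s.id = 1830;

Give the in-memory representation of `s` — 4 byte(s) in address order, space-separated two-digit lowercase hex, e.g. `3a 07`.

type:10 = 591 → 0x24f << 0 → word 0x0000024f
kind:9 = 83 → 0x53 << 10 → word 0x00014e4f
id:13 = 1830 → 0x726 << 19 → word 0x39314e4f
word = 0x39314e4f → little-endian bytes:
  [0]=0x4f  [1]=0x4e  [2]=0x31  [3]=0x39

4f 4e 31 39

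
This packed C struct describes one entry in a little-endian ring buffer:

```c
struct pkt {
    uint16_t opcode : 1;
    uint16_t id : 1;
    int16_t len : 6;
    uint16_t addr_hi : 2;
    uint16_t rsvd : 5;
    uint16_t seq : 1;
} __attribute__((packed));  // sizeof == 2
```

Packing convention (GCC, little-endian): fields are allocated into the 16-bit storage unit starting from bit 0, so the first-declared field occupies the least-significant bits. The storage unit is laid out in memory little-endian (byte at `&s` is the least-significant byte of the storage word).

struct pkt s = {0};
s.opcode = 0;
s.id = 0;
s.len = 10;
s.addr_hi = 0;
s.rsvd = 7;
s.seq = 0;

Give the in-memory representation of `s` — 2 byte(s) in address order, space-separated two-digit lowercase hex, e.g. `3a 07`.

[0+:1] opcode=0 & 0x1 = 0x0; word=0x0000
[1+:1] id=0 & 0x1 = 0x0; word=0x0000
[2+:6] len=10 & 0x3f = 0xa; word=0x0028
[8+:2] addr_hi=0 & 0x3 = 0x0; word=0x0028
[10+:5] rsvd=7 & 0x1f = 0x7; word=0x1c28
[15+:1] seq=0 & 0x1 = 0x0; word=0x1c28
word = 0x1c28 → little-endian bytes:
  [0]=0x28  [1]=0x1c

28 1c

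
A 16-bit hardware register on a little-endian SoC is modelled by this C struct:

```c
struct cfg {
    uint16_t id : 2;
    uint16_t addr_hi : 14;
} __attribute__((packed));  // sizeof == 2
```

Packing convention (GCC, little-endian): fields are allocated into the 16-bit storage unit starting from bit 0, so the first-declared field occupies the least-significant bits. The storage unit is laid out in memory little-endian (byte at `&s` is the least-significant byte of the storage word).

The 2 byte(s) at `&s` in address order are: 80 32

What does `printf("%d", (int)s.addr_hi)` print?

[0]=0x80 [1]=0x32 (little-endian) → word 0x3280
id [0+:2] = (word>>0) & 0x3 = 0
addr_hi [2+:14] = (word>>2) & 0x3fff = 3232  ←

3232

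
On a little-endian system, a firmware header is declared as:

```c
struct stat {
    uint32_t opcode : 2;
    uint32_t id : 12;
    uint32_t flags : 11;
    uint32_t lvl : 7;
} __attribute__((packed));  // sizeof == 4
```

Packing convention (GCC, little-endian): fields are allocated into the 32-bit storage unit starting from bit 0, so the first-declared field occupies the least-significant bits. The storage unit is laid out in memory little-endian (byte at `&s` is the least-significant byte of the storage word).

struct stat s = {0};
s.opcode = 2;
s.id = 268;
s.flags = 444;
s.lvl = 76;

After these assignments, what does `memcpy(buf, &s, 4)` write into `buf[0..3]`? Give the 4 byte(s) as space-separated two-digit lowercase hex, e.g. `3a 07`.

[0+:2] opcode=2 & 0x3 = 0x2; word=0x00000002
[2+:12] id=268 & 0xfff = 0x10c; word=0x00000432
[14+:11] flags=444 & 0x7ff = 0x1bc; word=0x006f0432
[25+:7] lvl=76 & 0x7f = 0x4c; word=0x986f0432
word = 0x986f0432 → little-endian bytes:
  [0]=0x32  [1]=0x04  [2]=0x6f  [3]=0x98

32 04 6f 98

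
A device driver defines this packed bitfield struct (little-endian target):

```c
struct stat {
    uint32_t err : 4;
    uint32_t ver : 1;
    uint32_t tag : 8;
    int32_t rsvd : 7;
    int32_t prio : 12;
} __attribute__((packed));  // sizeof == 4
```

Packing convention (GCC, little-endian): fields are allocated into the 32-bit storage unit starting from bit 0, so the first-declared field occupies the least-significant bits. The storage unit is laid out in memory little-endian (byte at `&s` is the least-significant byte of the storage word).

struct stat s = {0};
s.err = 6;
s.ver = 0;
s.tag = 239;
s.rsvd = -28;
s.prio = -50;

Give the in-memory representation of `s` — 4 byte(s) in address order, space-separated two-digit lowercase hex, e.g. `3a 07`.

[0+:4] err=6 & 0xf = 0x6; word=0x00000006
[4+:1] ver=0 & 0x1 = 0x0; word=0x00000006
[5+:8] tag=239 & 0xff = 0xef; word=0x00001de6
[13+:7] rsvd=-28 & 0x7f = 0x64; word=0x000c9de6
[20+:12] prio=-50 & 0xfff = 0xfce; word=0xfcec9de6
word = 0xfcec9de6 → little-endian bytes:
  [0]=0xe6  [1]=0x9d  [2]=0xec  [3]=0xfc

e6 9d ec fc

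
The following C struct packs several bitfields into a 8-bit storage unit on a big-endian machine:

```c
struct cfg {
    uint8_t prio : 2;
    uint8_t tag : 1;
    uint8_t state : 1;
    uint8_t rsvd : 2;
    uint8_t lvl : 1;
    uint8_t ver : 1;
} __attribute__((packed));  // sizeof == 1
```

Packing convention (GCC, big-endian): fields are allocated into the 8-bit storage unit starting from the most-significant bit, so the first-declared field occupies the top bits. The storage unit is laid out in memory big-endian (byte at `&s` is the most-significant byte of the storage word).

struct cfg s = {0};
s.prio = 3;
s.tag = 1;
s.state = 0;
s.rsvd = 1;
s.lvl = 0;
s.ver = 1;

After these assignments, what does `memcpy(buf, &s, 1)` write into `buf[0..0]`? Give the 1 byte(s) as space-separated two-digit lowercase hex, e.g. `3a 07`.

prio (2b) val=3 bits=0x3 at bit 6: 0xc0
tag (1b) val=1 bits=0x1 at bit 5: 0xe0
state (1b) val=0 bits=0x0 at bit 4: 0xe0
rsvd (2b) val=1 bits=0x1 at bit 2: 0xe4
lvl (1b) val=0 bits=0x0 at bit 1: 0xe4
ver (1b) val=1 bits=0x1 at bit 0: 0xe5
word = 0xe5 → big-endian bytes:
  [0]=0xe5

e5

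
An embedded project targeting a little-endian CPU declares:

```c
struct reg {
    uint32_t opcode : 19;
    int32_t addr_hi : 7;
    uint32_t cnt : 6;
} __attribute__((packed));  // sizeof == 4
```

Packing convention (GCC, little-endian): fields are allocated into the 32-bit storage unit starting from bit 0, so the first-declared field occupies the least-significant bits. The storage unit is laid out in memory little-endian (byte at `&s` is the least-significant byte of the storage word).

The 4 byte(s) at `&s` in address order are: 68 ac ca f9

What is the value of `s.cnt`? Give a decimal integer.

62

[0]=0x68 [1]=0xac [2]=0xca [3]=0xf9 (little-endian) → word 0xf9caac68
opcode [0+:19] = (word>>0) & 0x7ffff = 175208
addr_hi [19+:7] = (word>>19) & 0x7f = 57
cnt [26+:6] = (word>>26) & 0x3f = 62  ←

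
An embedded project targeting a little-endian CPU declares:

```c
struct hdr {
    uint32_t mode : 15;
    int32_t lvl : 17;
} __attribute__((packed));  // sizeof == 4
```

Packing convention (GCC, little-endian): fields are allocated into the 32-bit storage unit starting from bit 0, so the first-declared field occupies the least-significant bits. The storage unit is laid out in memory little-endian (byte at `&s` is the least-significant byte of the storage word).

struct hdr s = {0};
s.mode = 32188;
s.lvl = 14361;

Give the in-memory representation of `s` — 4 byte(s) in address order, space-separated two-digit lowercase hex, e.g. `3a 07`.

bc fd 0c 1c

[0+:15] mode=32188 & 0x7fff = 0x7dbc; word=0x00007dbc
[15+:17] lvl=14361 & 0x1ffff = 0x3819; word=0x1c0cfdbc
word = 0x1c0cfdbc → little-endian bytes:
  [0]=0xbc  [1]=0xfd  [2]=0x0c  [3]=0x1c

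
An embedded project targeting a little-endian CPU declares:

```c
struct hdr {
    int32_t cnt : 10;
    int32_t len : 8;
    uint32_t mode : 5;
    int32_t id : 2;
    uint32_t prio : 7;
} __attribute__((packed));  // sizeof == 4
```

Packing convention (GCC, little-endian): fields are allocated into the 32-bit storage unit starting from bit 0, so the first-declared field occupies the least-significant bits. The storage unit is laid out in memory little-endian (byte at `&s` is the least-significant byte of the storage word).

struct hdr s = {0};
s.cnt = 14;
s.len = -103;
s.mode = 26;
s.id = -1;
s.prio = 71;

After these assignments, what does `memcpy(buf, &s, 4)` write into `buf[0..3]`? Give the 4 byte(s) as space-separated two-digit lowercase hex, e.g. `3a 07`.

0e 64 ea 8f

cnt (10b) val=14 bits=0xe at bit 0: 0x0000000e
len (8b) val=-103 bits=0x99 at bit 10: 0x0002640e
mode (5b) val=26 bits=0x1a at bit 18: 0x006a640e
id (2b) val=-1 bits=0x3 at bit 23: 0x01ea640e
prio (7b) val=71 bits=0x47 at bit 25: 0x8fea640e
word = 0x8fea640e → little-endian bytes:
  [0]=0x0e  [1]=0x64  [2]=0xea  [3]=0x8f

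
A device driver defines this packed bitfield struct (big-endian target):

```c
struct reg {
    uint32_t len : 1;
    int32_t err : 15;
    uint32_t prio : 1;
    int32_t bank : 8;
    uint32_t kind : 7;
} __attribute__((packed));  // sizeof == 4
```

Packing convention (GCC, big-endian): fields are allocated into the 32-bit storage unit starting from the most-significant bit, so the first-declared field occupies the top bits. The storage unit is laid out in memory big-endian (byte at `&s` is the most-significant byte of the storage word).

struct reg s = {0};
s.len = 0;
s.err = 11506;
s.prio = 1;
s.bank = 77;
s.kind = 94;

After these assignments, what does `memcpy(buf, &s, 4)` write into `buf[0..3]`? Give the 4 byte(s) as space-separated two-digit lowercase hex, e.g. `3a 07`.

2c f2 a6 de

[31+:1] len=0 & 0x1 = 0x0; word=0x00000000
[16+:15] err=11506 & 0x7fff = 0x2cf2; word=0x2cf20000
[15+:1] prio=1 & 0x1 = 0x1; word=0x2cf28000
[7+:8] bank=77 & 0xff = 0x4d; word=0x2cf2a680
[0+:7] kind=94 & 0x7f = 0x5e; word=0x2cf2a6de
word = 0x2cf2a6de → big-endian bytes:
  [0]=0x2c  [1]=0xf2  [2]=0xa6  [3]=0xde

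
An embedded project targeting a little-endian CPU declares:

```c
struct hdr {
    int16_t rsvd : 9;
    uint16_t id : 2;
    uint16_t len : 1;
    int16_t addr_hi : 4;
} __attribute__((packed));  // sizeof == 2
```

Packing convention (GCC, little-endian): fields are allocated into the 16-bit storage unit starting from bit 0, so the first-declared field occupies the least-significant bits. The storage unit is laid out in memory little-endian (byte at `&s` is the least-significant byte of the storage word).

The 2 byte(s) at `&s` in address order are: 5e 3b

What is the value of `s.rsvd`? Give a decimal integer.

-162

[0]=0x5e [1]=0x3b (little-endian) → word 0x3b5e
rsvd [0+:9] = (word>>0) & 0x1ff = 350  ←
id [9+:2] = (word>>9) & 0x3 = 1
len [11+:1] = (word>>11) & 0x1 = 1
addr_hi [12+:4] = (word>>12) & 0xf = 3
rsvd signed 9b, MSB=1: 350 - 512 = -162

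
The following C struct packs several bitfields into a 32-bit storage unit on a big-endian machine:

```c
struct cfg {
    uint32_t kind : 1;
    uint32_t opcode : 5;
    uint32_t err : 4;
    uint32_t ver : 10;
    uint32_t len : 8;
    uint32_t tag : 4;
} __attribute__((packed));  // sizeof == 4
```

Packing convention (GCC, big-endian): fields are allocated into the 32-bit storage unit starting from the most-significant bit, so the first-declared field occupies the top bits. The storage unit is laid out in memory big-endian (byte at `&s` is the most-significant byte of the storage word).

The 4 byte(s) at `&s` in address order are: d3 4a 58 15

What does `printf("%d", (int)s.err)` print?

13

[0]=0xd3 [1]=0x4a [2]=0x58 [3]=0x15 (big-endian) → word 0xd34a5815
kind:1 @ bit 31 → (0xd34a5815>>31)&0x1 = 0x1
opcode:5 @ bit 26 → (0xd34a5815>>26)&0x1f = 0x14
err:4 @ bit 22 → (0xd34a5815>>22)&0xf = 0xd  ←
ver:10 @ bit 12 → (0xd34a5815>>12)&0x3ff = 0xa5
len:8 @ bit 4 → (0xd34a5815>>4)&0xff = 0x81
tag:4 @ bit 0 → (0xd34a5815>>0)&0xf = 0x5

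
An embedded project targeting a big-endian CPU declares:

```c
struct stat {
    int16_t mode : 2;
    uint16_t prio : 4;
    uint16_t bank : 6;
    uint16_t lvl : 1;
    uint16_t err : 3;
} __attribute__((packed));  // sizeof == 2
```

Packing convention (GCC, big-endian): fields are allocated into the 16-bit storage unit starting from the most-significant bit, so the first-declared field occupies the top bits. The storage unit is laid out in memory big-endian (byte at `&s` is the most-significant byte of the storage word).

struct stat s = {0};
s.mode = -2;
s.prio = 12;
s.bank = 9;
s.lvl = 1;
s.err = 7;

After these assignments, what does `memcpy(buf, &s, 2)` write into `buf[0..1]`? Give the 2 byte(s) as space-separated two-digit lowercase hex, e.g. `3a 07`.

b0 9f

mode:2 = -2 → 0x2 << 14 → word 0x8000
prio:4 = 12 → 0xc << 10 → word 0xb000
bank:6 = 9 → 0x9 << 4 → word 0xb090
lvl:1 = 1 → 0x1 << 3 → word 0xb098
err:3 = 7 → 0x7 << 0 → word 0xb09f
word = 0xb09f → big-endian bytes:
  [0]=0xb0  [1]=0x9f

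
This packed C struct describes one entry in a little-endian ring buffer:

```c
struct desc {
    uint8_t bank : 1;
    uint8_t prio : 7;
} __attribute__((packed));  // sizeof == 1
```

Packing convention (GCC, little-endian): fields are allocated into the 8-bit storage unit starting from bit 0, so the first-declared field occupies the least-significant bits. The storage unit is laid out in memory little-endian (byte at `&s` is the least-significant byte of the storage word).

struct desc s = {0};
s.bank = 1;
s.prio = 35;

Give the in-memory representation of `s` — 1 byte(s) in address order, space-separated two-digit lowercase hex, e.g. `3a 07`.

47

bank (1b) val=1 bits=0x1 at bit 0: 0x01
prio (7b) val=35 bits=0x23 at bit 1: 0x47
word = 0x47 → little-endian bytes:
  [0]=0x47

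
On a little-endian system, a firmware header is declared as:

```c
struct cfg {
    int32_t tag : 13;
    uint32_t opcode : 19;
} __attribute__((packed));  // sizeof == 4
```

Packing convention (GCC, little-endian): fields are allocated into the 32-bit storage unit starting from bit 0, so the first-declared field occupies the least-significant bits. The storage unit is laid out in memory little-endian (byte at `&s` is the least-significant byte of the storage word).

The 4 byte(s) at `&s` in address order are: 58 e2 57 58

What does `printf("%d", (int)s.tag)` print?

[0]=0x58 [1]=0xe2 [2]=0x57 [3]=0x58 (little-endian) → word 0x5857e258
tag [0+:13] = (word>>0) & 0x1fff = 600  ←
opcode [13+:19] = (word>>13) & 0x7ffff = 180927
tag signed 13b, MSB=0: value = 600

600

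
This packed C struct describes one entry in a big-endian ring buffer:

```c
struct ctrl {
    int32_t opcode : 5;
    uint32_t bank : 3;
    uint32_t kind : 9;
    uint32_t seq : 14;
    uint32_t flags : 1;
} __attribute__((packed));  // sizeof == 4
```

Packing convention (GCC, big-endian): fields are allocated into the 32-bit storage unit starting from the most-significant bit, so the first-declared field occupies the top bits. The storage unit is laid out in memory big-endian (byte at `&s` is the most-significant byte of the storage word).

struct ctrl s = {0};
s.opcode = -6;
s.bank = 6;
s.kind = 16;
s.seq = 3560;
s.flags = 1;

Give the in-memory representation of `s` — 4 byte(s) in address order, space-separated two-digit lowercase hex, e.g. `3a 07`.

d6 08 1b d1

[27+:5] opcode=-6 & 0x1f = 0x1a; word=0xd0000000
[24+:3] bank=6 & 0x7 = 0x6; word=0xd6000000
[15+:9] kind=16 & 0x1ff = 0x10; word=0xd6080000
[1+:14] seq=3560 & 0x3fff = 0xde8; word=0xd6081bd0
[0+:1] flags=1 & 0x1 = 0x1; word=0xd6081bd1
word = 0xd6081bd1 → big-endian bytes:
  [0]=0xd6  [1]=0x08  [2]=0x1b  [3]=0xd1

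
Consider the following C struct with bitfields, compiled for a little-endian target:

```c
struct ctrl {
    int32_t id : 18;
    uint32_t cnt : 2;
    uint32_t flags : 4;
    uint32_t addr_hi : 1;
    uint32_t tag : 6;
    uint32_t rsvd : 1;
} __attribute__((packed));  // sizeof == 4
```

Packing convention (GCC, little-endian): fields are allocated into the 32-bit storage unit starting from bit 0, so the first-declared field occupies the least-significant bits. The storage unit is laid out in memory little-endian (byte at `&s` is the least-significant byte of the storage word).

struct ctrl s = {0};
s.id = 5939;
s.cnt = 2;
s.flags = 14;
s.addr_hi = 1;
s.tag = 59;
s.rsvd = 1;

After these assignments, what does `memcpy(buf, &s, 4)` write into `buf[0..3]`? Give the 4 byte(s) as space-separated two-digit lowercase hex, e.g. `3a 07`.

[0+:18] id=5939 & 0x3ffff = 0x1733; word=0x00001733
[18+:2] cnt=2 & 0x3 = 0x2; word=0x00081733
[20+:4] flags=14 & 0xf = 0xe; word=0x00e81733
[24+:1] addr_hi=1 & 0x1 = 0x1; word=0x01e81733
[25+:6] tag=59 & 0x3f = 0x3b; word=0x77e81733
[31+:1] rsvd=1 & 0x1 = 0x1; word=0xf7e81733
word = 0xf7e81733 → little-endian bytes:
  [0]=0x33  [1]=0x17  [2]=0xe8  [3]=0xf7

33 17 e8 f7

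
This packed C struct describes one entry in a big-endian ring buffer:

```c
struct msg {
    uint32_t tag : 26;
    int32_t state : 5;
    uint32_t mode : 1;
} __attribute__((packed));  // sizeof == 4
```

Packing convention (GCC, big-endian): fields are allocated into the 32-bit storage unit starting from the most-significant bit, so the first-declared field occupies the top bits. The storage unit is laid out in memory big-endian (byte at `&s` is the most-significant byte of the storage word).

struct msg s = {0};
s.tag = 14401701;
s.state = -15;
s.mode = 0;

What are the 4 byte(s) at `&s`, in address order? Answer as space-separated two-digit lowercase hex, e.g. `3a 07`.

[6+:26] tag=14401701 & 0x3ffffff = 0xdbc0a5; word=0x36f02940
[1+:5] state=-15 & 0x1f = 0x11; word=0x36f02962
[0+:1] mode=0 & 0x1 = 0x0; word=0x36f02962
word = 0x36f02962 → big-endian bytes:
  [0]=0x36  [1]=0xf0  [2]=0x29  [3]=0x62

36 f0 29 62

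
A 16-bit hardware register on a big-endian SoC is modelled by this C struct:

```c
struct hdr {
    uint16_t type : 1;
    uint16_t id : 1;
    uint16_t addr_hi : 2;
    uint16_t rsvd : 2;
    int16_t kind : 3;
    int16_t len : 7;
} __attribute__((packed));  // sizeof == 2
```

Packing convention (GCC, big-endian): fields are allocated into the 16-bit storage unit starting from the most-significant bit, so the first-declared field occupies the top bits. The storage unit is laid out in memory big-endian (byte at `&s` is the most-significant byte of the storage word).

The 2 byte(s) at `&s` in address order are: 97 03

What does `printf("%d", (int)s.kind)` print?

-2

[0]=0x97 [1]=0x03 (big-endian) → word 0x9703
type:1 @ bit 15 → (0x9703>>15)&0x1 = 0x1
id:1 @ bit 14 → (0x9703>>14)&0x1 = 0x0
addr_hi:2 @ bit 12 → (0x9703>>12)&0x3 = 0x1
rsvd:2 @ bit 10 → (0x9703>>10)&0x3 = 0x1
kind:3 @ bit 7 → (0x9703>>7)&0x7 = 0x6  ←
len:7 @ bit 0 → (0x9703>>0)&0x7f = 0x3
kind signed 3b, MSB=1: 6 - 8 = -2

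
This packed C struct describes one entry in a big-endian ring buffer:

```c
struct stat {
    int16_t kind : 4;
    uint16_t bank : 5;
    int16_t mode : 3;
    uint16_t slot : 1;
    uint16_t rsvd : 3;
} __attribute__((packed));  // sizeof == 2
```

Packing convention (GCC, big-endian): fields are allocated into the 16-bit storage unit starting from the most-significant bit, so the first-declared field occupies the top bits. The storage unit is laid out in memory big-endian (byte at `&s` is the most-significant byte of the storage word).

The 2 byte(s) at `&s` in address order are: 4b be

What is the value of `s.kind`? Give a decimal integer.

4

[0]=0x4b [1]=0xbe (big-endian) → word 0x4bbe
kind:4 @ bit 12 → (0x4bbe>>12)&0xf = 0x4  ←
bank:5 @ bit 7 → (0x4bbe>>7)&0x1f = 0x17
mode:3 @ bit 4 → (0x4bbe>>4)&0x7 = 0x3
slot:1 @ bit 3 → (0x4bbe>>3)&0x1 = 0x1
rsvd:3 @ bit 0 → (0x4bbe>>0)&0x7 = 0x6
kind signed 4b, MSB=0: value = 4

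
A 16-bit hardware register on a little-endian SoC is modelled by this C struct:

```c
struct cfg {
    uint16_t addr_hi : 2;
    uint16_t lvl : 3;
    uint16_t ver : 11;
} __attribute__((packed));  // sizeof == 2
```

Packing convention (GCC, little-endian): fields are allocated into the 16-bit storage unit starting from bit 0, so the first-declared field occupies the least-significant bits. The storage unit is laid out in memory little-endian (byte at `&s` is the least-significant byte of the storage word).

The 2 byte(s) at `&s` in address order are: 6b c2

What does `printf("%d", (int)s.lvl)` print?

[0]=0x6b [1]=0xc2 (little-endian) → word 0xc26b
addr_hi:2 @ bit 0 → (0xc26b>>0)&0x3 = 0x3
lvl:3 @ bit 2 → (0xc26b>>2)&0x7 = 0x2  ←
ver:11 @ bit 5 → (0xc26b>>5)&0x7ff = 0x613

2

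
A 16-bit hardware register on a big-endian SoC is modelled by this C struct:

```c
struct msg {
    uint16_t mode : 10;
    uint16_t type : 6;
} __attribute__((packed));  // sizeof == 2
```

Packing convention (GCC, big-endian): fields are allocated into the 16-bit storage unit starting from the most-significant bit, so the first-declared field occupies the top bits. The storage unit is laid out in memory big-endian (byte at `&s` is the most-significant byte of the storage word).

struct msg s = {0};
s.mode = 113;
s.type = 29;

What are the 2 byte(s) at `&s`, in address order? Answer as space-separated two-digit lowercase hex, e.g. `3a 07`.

1c 5d

mode:10 = 113 → 0x71 << 6 → word 0x1c40
type:6 = 29 → 0x1d << 0 → word 0x1c5d
word = 0x1c5d → big-endian bytes:
  [0]=0x1c  [1]=0x5d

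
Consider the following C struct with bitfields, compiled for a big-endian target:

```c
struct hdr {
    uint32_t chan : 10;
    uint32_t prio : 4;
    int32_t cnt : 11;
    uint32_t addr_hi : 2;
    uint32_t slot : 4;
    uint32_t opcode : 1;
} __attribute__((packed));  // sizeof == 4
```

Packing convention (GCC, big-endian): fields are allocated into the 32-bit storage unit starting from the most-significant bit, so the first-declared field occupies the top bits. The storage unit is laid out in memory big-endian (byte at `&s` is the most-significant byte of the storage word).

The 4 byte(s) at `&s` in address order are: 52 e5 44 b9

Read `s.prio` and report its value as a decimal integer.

9

[0]=0x52 [1]=0xe5 [2]=0x44 [3]=0xb9 (big-endian) → word 0x52e544b9
chan:10 @ bit 22 → (0x52e544b9>>22)&0x3ff = 0x14b
prio:4 @ bit 18 → (0x52e544b9>>18)&0xf = 0x9  ←
cnt:11 @ bit 7 → (0x52e544b9>>7)&0x7ff = 0x289
addr_hi:2 @ bit 5 → (0x52e544b9>>5)&0x3 = 0x1
slot:4 @ bit 1 → (0x52e544b9>>1)&0xf = 0xc
opcode:1 @ bit 0 → (0x52e544b9>>0)&0x1 = 0x1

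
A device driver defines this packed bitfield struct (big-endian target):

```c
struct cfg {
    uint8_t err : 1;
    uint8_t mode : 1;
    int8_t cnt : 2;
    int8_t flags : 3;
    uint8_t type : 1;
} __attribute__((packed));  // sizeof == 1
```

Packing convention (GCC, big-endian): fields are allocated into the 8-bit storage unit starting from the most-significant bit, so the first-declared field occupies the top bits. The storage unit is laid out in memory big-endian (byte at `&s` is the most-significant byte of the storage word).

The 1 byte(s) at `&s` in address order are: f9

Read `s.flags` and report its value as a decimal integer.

[0]=0xf9 (big-endian) → word 0xf9
err:1 @ bit 7 → (0xf9>>7)&0x1 = 0x1
mode:1 @ bit 6 → (0xf9>>6)&0x1 = 0x1
cnt:2 @ bit 4 → (0xf9>>4)&0x3 = 0x3
flags:3 @ bit 1 → (0xf9>>1)&0x7 = 0x4  ←
type:1 @ bit 0 → (0xf9>>0)&0x1 = 0x1
flags signed 3b, MSB=1: 4 - 8 = -4

-4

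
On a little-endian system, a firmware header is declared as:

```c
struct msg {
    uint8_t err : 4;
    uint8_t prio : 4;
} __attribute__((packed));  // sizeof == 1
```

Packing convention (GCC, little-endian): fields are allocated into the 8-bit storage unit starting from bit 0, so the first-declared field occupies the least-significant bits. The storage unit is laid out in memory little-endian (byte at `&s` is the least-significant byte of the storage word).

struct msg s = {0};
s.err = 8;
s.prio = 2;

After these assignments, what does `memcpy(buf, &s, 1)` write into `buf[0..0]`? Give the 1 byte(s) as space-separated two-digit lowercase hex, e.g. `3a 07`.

[0+:4] err=8 & 0xf = 0x8; word=0x08
[4+:4] prio=2 & 0xf = 0x2; word=0x28
word = 0x28 → little-endian bytes:
  [0]=0x28

28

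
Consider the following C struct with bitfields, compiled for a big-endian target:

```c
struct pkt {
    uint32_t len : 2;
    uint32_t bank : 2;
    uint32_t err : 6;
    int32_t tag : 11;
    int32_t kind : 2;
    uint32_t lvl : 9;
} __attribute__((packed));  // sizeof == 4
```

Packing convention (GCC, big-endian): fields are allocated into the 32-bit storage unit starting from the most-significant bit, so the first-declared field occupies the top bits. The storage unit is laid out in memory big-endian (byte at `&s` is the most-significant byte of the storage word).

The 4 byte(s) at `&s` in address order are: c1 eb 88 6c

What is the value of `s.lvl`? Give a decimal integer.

[0]=0xc1 [1]=0xeb [2]=0x88 [3]=0x6c (big-endian) → word 0xc1eb886c
len [30+:2] = (word>>30) & 0x3 = 3
bank [28+:2] = (word>>28) & 0x3 = 0
err [22+:6] = (word>>22) & 0x3f = 7
tag [11+:11] = (word>>11) & 0x7ff = 1393
kind [9+:2] = (word>>9) & 0x3 = 0
lvl [0+:9] = (word>>0) & 0x1ff = 108  ←

108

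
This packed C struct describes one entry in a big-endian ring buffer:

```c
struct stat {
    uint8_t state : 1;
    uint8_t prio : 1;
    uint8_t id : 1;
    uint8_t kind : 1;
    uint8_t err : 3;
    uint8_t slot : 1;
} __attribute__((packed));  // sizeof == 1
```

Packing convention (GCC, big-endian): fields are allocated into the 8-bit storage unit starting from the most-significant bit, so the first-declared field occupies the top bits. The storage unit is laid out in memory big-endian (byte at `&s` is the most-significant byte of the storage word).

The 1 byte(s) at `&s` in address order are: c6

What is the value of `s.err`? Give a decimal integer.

[0]=0xc6 (big-endian) → word 0xc6
state [7+:1] = (word>>7) & 0x1 = 1
prio [6+:1] = (word>>6) & 0x1 = 1
id [5+:1] = (word>>5) & 0x1 = 0
kind [4+:1] = (word>>4) & 0x1 = 0
err [1+:3] = (word>>1) & 0x7 = 3  ←
slot [0+:1] = (word>>0) & 0x1 = 0

3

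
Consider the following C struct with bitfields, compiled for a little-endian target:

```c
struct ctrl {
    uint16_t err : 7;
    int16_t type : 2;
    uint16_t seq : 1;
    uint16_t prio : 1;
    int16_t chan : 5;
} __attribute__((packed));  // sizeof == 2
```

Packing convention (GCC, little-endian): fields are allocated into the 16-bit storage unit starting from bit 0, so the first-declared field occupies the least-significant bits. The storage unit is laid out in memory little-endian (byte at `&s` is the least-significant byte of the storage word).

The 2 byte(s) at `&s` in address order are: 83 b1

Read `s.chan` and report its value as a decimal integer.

-10

[0]=0x83 [1]=0xb1 (little-endian) → word 0xb183
err [0+:7] = (word>>0) & 0x7f = 3
type [7+:2] = (word>>7) & 0x3 = 3
seq [9+:1] = (word>>9) & 0x1 = 0
prio [10+:1] = (word>>10) & 0x1 = 0
chan [11+:5] = (word>>11) & 0x1f = 22  ←
chan signed 5b, MSB=1: 22 - 32 = -10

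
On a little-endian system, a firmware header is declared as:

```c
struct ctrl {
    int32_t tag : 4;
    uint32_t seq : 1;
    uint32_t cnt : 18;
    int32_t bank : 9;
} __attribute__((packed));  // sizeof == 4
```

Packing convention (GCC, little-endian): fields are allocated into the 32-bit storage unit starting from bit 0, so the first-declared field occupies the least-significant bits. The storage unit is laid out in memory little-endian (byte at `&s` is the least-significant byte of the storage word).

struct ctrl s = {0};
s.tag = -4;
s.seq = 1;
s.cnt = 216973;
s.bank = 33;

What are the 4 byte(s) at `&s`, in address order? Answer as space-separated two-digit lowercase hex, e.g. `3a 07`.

bc f1 e9 10

tag (4b) val=-4 bits=0xc at bit 0: 0x0000000c
seq (1b) val=1 bits=0x1 at bit 4: 0x0000001c
cnt (18b) val=216973 bits=0x34f8d at bit 5: 0x0069f1bc
bank (9b) val=33 bits=0x21 at bit 23: 0x10e9f1bc
word = 0x10e9f1bc → little-endian bytes:
  [0]=0xbc  [1]=0xf1  [2]=0xe9  [3]=0x10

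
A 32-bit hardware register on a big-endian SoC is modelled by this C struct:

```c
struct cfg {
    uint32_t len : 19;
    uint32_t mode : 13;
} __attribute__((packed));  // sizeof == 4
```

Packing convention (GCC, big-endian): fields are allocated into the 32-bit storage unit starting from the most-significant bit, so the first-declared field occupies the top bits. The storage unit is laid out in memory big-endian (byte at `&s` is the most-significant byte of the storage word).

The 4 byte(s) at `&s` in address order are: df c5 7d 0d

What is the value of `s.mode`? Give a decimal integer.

[0]=0xdf [1]=0xc5 [2]=0x7d [3]=0x0d (big-endian) → word 0xdfc57d0d
len [13+:19] = (word>>13) & 0x7ffff = 458283
mode [0+:13] = (word>>0) & 0x1fff = 7437  ←

7437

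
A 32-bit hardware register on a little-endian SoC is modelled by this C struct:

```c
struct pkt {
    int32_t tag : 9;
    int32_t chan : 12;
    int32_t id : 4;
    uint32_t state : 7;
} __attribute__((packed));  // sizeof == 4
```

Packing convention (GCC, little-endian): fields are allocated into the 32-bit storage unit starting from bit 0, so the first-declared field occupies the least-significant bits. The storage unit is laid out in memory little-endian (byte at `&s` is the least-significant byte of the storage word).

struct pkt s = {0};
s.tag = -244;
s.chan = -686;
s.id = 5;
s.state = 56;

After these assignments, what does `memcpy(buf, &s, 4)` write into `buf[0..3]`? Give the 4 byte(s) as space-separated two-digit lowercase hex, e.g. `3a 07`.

tag (9b) val=-244 bits=0x10c at bit 0: 0x0000010c
chan (12b) val=-686 bits=0xd52 at bit 9: 0x001aa50c
id (4b) val=5 bits=0x5 at bit 21: 0x00baa50c
state (7b) val=56 bits=0x38 at bit 25: 0x70baa50c
word = 0x70baa50c → little-endian bytes:
  [0]=0x0c  [1]=0xa5  [2]=0xba  [3]=0x70

0c a5 ba 70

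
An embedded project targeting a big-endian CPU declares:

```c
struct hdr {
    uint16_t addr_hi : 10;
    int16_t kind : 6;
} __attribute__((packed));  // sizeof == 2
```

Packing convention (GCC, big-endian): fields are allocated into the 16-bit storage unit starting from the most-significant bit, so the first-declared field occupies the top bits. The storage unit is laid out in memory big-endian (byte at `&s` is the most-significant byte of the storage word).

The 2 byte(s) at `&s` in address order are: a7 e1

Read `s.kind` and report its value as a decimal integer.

[0]=0xa7 [1]=0xe1 (big-endian) → word 0xa7e1
addr_hi:10 @ bit 6 → (0xa7e1>>6)&0x3ff = 0x29f
kind:6 @ bit 0 → (0xa7e1>>0)&0x3f = 0x21  ←
kind signed 6b, MSB=1: 33 - 64 = -31

-31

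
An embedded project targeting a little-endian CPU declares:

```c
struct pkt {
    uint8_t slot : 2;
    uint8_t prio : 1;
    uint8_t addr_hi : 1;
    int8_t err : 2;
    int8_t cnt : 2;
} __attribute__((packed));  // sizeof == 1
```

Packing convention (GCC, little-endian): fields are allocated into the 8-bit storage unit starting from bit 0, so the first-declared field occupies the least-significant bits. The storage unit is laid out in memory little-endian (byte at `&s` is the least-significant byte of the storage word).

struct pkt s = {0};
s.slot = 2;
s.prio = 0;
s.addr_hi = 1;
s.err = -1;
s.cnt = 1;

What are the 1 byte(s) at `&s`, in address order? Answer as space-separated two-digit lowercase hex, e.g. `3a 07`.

slot:2 = 2 → 0x2 << 0 → word 0x02
prio:1 = 0 → 0x0 << 2 → word 0x02
addr_hi:1 = 1 → 0x1 << 3 → word 0x0a
err:2 = -1 → 0x3 << 4 → word 0x3a
cnt:2 = 1 → 0x1 << 6 → word 0x7a
word = 0x7a → little-endian bytes:
  [0]=0x7a

7a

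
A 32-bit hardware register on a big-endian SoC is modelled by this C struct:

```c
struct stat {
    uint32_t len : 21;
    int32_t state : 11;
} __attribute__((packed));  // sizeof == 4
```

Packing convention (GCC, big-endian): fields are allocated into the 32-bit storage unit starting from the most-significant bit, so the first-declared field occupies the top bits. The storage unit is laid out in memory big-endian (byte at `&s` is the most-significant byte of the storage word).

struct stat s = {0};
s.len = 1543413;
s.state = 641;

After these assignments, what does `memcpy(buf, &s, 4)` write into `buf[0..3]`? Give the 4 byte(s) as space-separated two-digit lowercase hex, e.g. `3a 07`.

len (21b) val=1543413 bits=0x178cf5 at bit 11: 0xbc67a800
state (11b) val=641 bits=0x281 at bit 0: 0xbc67aa81
word = 0xbc67aa81 → big-endian bytes:
  [0]=0xbc  [1]=0x67  [2]=0xaa  [3]=0x81

bc 67 aa 81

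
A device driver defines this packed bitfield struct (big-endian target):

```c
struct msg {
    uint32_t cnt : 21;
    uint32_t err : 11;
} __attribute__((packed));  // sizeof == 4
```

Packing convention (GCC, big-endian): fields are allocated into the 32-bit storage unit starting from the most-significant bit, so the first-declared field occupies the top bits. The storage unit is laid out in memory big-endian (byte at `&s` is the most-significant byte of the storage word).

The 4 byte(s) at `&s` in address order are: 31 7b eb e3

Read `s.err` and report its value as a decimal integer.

[0]=0x31 [1]=0x7b [2]=0xeb [3]=0xe3 (big-endian) → word 0x317bebe3
cnt:21 @ bit 11 → (0x317bebe3>>11)&0x1fffff = 0x62f7d
err:11 @ bit 0 → (0x317bebe3>>0)&0x7ff = 0x3e3  ←

995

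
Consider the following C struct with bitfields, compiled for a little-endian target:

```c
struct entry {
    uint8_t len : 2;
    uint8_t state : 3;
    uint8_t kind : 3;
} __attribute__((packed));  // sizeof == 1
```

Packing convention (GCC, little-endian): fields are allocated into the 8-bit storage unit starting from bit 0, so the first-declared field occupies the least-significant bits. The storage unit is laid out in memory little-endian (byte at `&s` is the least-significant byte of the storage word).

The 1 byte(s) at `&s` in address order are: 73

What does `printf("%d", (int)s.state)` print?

[0]=0x73 (little-endian) → word 0x73
len [0+:2] = (word>>0) & 0x3 = 3
state [2+:3] = (word>>2) & 0x7 = 4  ←
kind [5+:3] = (word>>5) & 0x7 = 3

4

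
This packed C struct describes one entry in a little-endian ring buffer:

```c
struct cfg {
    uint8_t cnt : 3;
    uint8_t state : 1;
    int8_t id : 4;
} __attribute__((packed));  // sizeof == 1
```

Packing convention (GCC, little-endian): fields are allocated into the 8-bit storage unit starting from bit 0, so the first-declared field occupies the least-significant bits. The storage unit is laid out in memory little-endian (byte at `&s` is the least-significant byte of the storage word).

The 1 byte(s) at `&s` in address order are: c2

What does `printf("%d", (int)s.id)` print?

[0]=0xc2 (little-endian) → word 0xc2
cnt:3 @ bit 0 → (0xc2>>0)&0x7 = 0x2
state:1 @ bit 3 → (0xc2>>3)&0x1 = 0x0
id:4 @ bit 4 → (0xc2>>4)&0xf = 0xc  ←
id signed 4b, MSB=1: 12 - 16 = -4

-4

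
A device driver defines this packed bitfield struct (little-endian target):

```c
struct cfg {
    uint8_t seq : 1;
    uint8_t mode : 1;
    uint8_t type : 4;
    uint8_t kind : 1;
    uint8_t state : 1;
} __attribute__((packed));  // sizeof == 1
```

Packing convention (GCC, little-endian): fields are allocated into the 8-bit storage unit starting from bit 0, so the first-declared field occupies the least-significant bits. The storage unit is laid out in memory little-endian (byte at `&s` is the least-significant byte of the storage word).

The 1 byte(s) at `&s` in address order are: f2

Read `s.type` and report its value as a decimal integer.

[0]=0xf2 (little-endian) → word 0xf2
seq [0+:1] = (word>>0) & 0x1 = 0
mode [1+:1] = (word>>1) & 0x1 = 1
type [2+:4] = (word>>2) & 0xf = 12  ←
kind [6+:1] = (word>>6) & 0x1 = 1
state [7+:1] = (word>>7) & 0x1 = 1

12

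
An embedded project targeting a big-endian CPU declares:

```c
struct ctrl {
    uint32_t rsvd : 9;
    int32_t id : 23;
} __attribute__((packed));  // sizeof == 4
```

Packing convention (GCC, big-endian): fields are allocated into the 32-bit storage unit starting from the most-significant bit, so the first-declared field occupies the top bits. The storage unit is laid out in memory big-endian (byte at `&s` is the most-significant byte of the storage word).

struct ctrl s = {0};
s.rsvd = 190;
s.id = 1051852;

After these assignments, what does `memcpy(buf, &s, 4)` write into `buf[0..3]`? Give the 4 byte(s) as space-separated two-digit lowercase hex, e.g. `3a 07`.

rsvd:9 = 190 → 0xbe << 23 → word 0x5f000000
id:23 = 1051852 → 0x100ccc << 0 → word 0x5f100ccc
word = 0x5f100ccc → big-endian bytes:
  [0]=0x5f  [1]=0x10  [2]=0x0c  [3]=0xcc

5f 10 0c cc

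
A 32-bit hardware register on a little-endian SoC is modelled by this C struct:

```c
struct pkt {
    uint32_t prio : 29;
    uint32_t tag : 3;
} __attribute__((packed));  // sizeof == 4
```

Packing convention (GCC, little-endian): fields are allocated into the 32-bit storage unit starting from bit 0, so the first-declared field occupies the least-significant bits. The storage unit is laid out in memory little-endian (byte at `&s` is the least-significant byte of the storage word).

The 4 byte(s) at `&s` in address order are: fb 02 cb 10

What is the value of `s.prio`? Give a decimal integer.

281740027

[0]=0xfb [1]=0x02 [2]=0xcb [3]=0x10 (little-endian) → word 0x10cb02fb
prio:29 @ bit 0 → (0x10cb02fb>>0)&0x1fffffff = 0x10cb02fb  ←
tag:3 @ bit 29 → (0x10cb02fb>>29)&0x7 = 0x0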